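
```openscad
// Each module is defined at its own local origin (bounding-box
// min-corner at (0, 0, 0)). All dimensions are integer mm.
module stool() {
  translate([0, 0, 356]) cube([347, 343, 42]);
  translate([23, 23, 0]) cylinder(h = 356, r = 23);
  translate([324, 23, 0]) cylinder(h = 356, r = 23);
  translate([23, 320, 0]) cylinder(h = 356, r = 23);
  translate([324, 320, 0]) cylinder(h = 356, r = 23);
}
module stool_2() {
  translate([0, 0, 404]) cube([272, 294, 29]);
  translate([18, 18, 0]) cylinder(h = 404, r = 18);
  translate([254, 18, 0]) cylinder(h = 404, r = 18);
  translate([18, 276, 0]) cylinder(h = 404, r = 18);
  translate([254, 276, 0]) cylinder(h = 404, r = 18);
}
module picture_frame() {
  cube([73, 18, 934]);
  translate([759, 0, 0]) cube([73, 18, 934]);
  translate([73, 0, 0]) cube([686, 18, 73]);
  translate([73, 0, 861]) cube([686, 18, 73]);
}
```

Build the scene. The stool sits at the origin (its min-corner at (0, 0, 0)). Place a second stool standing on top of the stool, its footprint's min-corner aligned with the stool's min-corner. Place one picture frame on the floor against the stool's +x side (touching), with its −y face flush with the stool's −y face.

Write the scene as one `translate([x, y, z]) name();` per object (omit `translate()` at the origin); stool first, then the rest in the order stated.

stool();
translate([0, 0, 398]) stool_2();
translate([347, 0, 0]) picture_frame();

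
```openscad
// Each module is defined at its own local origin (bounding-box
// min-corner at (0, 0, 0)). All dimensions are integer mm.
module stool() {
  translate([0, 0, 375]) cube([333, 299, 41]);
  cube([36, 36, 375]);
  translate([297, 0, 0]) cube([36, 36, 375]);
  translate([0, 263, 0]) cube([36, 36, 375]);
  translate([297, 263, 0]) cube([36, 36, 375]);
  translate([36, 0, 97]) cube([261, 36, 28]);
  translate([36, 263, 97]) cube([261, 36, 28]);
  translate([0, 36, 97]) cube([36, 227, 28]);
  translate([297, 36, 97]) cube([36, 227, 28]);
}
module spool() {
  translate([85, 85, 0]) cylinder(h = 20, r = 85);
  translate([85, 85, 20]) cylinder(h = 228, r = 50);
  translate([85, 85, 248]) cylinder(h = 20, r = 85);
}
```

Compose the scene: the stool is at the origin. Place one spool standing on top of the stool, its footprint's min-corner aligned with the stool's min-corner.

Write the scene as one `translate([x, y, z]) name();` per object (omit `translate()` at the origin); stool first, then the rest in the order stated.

stool();
translate([0, 0, 416]) spool();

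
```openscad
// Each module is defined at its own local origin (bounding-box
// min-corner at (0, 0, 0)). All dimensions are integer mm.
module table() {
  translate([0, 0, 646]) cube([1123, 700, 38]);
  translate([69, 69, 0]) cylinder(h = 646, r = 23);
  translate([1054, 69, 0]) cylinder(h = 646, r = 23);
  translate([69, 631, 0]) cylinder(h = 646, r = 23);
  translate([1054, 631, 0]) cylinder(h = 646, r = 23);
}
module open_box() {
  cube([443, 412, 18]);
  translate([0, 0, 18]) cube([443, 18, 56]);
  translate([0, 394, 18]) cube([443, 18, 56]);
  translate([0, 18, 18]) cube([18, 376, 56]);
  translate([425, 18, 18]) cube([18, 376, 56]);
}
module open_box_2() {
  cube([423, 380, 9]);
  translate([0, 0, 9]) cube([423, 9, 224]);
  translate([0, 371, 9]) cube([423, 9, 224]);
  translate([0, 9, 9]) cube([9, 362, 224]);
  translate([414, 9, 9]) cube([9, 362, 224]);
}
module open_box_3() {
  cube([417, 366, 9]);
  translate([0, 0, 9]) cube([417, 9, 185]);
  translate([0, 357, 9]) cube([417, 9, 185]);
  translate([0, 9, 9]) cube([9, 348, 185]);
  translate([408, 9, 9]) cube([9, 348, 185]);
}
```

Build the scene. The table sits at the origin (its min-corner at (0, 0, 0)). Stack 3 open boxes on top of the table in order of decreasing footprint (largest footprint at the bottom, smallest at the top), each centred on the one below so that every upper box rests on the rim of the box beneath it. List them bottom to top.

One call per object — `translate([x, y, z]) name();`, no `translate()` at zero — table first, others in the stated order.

table();
translate([340, 144, 684]) open_box();
translate([350, 160, 758]) open_box_2();
translate([353, 167, 991]) open_box_3();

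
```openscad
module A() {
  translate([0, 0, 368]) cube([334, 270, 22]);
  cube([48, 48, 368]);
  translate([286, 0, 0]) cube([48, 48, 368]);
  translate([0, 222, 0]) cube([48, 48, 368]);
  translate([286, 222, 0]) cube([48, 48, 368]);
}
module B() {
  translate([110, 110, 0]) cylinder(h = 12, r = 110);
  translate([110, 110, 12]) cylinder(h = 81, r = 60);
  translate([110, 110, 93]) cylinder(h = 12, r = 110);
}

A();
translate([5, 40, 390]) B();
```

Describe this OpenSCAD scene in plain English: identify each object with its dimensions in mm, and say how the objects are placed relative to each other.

A is a four-legged stool. The seat is a 334×270×22 mm slab whose top surface is at z = 390 mm; four square legs, each 48×48 mm in cross-section, run from the floor (z = 0) to the underside of the seat, each flush with a corner of the seat.

B is a spool: two coaxial disc flanges of radius 110 mm and thickness 12 mm, joined by a core cylinder of radius 60 mm and height 81 mm. The lower flange rests on z = 0 and the three cylinders share a vertical axis.

The spool is on top of the stool.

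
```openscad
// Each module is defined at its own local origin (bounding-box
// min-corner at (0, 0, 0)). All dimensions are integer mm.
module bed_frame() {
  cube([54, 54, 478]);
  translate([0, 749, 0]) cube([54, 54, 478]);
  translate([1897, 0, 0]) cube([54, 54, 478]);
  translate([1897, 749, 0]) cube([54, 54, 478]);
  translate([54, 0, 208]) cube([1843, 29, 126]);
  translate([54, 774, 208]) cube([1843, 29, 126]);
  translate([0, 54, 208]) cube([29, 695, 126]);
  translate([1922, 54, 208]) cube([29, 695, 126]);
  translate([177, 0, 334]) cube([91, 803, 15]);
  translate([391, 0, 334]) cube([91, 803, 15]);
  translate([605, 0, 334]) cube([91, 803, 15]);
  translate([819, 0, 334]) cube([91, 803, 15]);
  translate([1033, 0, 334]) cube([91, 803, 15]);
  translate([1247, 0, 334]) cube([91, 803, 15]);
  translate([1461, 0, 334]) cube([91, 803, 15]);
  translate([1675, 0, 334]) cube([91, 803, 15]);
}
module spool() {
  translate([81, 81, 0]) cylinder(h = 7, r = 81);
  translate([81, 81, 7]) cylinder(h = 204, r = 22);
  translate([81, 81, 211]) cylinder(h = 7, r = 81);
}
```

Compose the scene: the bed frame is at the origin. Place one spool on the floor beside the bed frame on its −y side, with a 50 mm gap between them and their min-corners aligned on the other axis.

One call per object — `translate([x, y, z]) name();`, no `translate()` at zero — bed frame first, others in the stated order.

bed_frame();
translate([0, -212, 0]) spool();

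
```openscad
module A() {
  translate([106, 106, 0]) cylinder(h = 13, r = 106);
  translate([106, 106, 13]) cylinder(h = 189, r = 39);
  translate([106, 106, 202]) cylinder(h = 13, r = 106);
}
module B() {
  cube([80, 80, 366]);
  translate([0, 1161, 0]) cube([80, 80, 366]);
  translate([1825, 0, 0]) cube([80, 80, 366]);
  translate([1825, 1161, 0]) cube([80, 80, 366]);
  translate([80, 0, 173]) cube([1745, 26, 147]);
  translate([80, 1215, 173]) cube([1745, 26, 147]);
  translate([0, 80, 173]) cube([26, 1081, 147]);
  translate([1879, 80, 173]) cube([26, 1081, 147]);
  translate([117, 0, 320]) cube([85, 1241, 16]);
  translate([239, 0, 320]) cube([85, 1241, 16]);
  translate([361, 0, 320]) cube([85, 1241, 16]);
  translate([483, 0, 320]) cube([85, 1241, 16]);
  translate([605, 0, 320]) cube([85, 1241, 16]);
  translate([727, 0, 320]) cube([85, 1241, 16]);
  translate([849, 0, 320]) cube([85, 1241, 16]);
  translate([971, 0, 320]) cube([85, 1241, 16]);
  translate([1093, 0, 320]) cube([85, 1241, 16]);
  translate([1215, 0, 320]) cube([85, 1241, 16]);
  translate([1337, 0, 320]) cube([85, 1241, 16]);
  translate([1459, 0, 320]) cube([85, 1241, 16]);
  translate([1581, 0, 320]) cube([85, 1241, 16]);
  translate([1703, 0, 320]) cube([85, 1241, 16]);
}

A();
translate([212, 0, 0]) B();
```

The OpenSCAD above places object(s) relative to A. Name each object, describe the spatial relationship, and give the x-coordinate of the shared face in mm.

The spool's +x face and the bed frame's −x face are both at x = 212 mm.

A is a spool. B is a bed frame. The bed frame is against the spool's +x side, with their −y faces flush. The x-coordinate of the shared face is 212 mm.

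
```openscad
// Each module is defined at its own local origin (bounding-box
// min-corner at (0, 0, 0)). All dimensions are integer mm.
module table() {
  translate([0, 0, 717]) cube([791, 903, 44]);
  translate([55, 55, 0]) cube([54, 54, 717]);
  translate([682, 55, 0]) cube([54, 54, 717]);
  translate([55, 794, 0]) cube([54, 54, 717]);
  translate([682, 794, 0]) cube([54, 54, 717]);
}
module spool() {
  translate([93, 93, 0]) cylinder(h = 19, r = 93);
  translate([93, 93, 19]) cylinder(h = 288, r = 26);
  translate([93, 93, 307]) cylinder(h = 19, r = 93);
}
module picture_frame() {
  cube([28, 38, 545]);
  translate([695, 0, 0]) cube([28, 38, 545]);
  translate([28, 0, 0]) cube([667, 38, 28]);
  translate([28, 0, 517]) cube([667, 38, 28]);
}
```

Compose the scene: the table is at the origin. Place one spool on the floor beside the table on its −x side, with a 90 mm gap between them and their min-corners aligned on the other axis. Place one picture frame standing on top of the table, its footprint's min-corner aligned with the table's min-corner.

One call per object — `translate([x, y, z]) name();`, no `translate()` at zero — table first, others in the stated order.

table();
translate([-276, 0, 0]) spool();
translate([0, 0, 761]) picture_frame();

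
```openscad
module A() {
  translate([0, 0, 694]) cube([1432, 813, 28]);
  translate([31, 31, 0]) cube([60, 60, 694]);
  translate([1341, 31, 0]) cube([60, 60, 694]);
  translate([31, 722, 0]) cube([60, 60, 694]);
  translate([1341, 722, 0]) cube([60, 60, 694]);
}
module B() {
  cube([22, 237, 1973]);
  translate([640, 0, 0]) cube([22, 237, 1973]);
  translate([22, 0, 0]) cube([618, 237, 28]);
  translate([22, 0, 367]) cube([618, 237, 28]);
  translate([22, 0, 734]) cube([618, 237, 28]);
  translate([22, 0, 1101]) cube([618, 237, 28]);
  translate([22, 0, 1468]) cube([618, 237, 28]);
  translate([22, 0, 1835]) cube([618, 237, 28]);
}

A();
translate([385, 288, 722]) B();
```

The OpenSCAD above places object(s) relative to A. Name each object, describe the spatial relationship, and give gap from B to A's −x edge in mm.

A is a table. B is a bookshelf. The bookshelf is on top of the table, centred. The gap from the bookshelf to the table's −x edge is 385 mm.

The bookshelf's min-x is at 385; the table's min-x is 0; gap = 385 mm.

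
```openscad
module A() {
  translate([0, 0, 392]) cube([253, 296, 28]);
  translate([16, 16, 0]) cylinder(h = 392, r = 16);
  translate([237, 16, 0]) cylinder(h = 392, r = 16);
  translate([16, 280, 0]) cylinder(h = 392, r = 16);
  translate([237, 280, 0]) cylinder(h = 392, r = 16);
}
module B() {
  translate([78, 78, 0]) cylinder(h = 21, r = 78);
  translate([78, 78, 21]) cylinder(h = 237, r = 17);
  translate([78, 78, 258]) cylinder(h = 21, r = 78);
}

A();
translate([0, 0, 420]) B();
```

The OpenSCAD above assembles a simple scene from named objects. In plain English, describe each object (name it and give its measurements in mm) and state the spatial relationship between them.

A is a simple wooden stool: a rectangular seat 253 mm (x) by 296 mm (y), 28 mm thick, top face at z = 420 mm, on four round legs, each 32 mm in diameter. The legs rest on z = 0, each leg's axis is inset half a diameter from the nearest pair of seat edges (so the leg's bounding box is flush with the corner).

B is a spool: two coaxial disc flanges of radius 78 mm and thickness 21 mm, joined by a core cylinder of radius 17 mm and height 237 mm. The lower flange rests on z = 0 and the three cylinders share a vertical axis.

The spool is on top of the stool.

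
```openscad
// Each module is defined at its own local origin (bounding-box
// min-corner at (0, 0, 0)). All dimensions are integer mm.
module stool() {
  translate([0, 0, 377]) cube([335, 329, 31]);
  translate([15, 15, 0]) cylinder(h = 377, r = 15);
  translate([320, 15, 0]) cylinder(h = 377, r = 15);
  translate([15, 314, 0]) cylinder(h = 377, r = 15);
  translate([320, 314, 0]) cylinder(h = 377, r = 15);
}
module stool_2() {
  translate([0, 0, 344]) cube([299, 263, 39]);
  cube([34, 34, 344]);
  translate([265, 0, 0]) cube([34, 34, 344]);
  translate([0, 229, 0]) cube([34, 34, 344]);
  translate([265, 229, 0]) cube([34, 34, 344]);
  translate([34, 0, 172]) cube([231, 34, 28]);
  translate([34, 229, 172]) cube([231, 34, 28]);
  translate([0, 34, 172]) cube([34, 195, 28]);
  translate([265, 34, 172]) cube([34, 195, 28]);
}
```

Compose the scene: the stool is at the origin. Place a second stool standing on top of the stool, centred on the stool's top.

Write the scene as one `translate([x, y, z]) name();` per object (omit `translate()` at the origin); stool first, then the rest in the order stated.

stool();
translate([18, 33, 408]) stool_2();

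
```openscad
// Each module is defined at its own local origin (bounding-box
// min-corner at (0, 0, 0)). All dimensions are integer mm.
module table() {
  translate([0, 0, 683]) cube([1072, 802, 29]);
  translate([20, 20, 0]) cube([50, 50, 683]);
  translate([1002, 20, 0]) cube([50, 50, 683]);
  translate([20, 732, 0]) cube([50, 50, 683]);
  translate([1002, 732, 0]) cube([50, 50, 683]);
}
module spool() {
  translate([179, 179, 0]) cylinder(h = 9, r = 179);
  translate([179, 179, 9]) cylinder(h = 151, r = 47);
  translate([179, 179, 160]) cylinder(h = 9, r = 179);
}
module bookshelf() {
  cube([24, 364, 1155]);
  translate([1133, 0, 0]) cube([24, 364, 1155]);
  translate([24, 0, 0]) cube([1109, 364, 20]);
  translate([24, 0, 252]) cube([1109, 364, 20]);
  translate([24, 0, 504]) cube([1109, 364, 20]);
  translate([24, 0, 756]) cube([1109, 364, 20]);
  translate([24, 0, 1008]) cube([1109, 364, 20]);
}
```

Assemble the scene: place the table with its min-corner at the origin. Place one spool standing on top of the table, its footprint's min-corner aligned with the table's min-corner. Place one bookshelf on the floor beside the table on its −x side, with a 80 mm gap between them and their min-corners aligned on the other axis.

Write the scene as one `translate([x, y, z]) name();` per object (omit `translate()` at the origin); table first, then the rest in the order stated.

table();
translate([0, 0, 712]) spool();
translate([-1237, 0, 0]) bookshelf();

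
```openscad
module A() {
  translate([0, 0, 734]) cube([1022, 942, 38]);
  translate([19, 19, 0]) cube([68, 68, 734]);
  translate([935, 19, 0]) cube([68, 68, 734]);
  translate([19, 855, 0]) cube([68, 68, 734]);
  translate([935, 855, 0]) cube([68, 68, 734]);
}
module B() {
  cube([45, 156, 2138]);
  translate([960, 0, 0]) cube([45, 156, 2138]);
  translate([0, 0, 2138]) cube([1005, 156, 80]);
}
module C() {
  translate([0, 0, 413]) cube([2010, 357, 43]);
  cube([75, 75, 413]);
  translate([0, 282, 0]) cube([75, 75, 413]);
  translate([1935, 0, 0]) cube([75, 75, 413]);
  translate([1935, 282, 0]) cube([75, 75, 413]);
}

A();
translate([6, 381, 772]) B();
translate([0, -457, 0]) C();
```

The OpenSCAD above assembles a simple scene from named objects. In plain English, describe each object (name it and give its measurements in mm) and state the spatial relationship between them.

A is a table with a 1022×942 mm rectangular top, 38 mm thick, top surface at z = 772 mm, supported by four 68×68 mm square legs, each inset 19 mm from the nearest pair of top edges, running from the floor.

B is a door frame. The clear opening is 915 mm wide and 2138 mm high. Two 45 mm wide jambs, 156 mm deep, stand either side of the opening from the floor to the top of the opening. A 80 mm thick head sits across the top of both jambs, spanning the full outside width of the frame.

C is a long wooden bench with a 2010 mm (x) × 357 mm (y) seat, 43 mm thick, its top surface 456 mm above the floor. Four 75 mm square legs at the seat corners, flush with the edges, run from z = 0 to the seat underside.

The door frame is on top of the table. The bench is on the floor beside the table on its −y side.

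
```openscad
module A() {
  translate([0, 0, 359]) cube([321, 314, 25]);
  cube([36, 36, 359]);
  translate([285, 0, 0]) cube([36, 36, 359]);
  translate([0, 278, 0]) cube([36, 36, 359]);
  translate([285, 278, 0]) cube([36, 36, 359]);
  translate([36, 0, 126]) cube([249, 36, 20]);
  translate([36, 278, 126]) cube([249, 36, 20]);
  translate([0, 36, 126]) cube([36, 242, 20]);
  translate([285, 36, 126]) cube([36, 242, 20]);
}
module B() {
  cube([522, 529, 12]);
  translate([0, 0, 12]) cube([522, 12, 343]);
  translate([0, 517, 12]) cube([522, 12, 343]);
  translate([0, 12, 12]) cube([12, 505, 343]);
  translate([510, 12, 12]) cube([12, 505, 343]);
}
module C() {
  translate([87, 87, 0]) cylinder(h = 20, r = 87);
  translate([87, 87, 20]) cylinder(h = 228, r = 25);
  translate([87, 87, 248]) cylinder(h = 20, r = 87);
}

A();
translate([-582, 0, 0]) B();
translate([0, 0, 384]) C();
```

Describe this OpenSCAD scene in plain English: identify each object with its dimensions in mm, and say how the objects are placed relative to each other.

A is a four-legged stool. The seat is a 321×314×25 mm slab whose top surface is at z = 384 mm; four square legs, each 36×36 mm in cross-section, run from the floor (z = 0) to the underside of the seat, each flush with a corner of the seat. Four stretchers, 36 mm wide and 20 mm tall, connect adjacent legs with their undersides at z = 126 mm, each running between the inner faces of the legs it joins and aligned with the legs' outer faces on the other axis.

B is an open-topped rectangular box: outside dimensions 522×529×355 mm, with a uniform wall and base thickness of 12 mm. The base is a full 522×529 slab on the floor; four walls sit on top of the base. The front and back walls (the −y and +y sides) span the full width; the two side walls fit between them.

C is a spool: two coaxial disc flanges of radius 87 mm and thickness 20 mm, joined by a core cylinder of radius 25 mm and height 228 mm. The lower flange rests on z = 0 and the three cylinders share a vertical axis.

The open box is on the floor beside the stool on its −x side. The spool is on top of the stool.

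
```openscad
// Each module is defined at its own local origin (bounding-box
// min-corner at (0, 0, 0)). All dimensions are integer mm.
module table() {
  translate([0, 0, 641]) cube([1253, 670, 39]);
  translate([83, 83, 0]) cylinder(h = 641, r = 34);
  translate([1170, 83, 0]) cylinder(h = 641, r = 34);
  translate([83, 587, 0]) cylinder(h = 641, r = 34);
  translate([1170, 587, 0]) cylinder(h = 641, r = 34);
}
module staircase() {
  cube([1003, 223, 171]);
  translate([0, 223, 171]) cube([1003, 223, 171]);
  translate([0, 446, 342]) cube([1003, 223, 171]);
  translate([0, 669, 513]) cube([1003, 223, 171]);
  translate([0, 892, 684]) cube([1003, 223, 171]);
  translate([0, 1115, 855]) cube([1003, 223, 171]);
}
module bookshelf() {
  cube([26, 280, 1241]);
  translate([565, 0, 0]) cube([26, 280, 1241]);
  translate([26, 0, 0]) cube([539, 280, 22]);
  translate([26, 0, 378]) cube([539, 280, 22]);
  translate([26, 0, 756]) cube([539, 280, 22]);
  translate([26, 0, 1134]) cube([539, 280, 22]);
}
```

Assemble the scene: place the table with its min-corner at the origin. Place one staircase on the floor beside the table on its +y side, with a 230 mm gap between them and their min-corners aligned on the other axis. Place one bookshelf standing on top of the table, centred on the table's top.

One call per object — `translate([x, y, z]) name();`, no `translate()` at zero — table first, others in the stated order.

table();
translate([0, 900, 0]) staircase();
translate([331, 195, 680]) bookshelf();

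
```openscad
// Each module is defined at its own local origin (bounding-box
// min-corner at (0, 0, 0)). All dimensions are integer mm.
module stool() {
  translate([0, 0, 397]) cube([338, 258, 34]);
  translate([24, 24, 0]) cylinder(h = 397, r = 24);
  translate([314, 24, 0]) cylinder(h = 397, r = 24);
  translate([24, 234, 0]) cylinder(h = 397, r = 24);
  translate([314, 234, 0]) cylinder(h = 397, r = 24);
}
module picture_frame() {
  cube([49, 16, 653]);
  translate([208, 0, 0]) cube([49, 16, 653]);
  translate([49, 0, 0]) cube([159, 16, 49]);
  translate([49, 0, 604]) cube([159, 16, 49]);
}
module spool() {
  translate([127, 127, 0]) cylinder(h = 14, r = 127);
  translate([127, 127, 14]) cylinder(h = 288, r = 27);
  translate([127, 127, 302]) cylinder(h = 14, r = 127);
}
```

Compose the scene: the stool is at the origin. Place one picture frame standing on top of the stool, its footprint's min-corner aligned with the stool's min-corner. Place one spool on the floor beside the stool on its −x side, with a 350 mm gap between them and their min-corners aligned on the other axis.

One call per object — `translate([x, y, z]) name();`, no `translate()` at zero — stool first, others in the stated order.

stool();
translate([0, 0, 431]) picture_frame();
translate([-604, 0, 0]) spool();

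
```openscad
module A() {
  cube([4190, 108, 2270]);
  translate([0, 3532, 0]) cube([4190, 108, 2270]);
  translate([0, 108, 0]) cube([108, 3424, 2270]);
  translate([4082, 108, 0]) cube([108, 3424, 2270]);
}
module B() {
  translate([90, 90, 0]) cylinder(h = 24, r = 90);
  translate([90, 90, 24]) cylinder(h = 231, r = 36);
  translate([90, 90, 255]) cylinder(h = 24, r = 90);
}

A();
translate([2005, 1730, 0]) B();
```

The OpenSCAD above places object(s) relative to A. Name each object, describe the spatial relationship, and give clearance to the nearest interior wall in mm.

A is a house frame. B is a spool. The spool sits inside the house frame, centred. The clearance to the nearest interior wall is 1622 mm.

Clearances: x = 1897, y = 1622; minimum 1622 mm.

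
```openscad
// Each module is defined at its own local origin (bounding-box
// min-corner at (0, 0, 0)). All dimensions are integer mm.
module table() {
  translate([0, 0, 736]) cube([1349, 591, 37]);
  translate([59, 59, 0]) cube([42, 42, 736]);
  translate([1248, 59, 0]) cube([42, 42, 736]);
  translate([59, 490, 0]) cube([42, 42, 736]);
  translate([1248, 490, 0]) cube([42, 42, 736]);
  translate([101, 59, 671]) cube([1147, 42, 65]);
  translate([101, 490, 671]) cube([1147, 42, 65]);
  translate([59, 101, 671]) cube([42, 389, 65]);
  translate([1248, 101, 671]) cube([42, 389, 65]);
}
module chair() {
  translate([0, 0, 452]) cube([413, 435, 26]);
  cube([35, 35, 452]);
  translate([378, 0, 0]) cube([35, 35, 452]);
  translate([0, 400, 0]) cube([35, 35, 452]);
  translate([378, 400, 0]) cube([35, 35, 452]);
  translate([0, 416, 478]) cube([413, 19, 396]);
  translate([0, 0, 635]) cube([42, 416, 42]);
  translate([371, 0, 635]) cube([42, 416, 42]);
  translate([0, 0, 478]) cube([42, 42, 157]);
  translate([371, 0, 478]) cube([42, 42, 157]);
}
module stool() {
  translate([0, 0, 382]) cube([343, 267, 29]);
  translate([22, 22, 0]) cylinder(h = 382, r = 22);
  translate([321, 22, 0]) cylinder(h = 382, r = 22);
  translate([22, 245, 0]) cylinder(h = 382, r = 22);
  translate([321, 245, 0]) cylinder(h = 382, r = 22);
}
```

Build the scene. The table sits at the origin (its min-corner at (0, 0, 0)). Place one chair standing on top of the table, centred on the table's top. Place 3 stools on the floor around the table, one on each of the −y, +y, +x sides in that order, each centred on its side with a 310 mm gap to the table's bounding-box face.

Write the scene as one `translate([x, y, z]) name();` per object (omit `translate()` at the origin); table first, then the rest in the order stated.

table();
translate([468, 78, 773]) chair();
translate([503, -577, 0]) stool();
translate([503, 901, 0]) stool();
translate([1659, 162, 0]) stool();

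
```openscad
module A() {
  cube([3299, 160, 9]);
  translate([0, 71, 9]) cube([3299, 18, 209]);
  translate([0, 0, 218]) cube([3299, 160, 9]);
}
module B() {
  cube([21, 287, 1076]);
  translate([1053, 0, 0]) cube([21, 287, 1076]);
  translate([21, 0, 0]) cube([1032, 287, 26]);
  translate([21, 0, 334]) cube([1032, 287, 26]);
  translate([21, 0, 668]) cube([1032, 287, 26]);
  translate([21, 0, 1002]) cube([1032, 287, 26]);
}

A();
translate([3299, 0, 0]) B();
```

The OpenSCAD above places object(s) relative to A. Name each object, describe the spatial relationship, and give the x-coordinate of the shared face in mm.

A is an I-beam. B is a bookshelf. The bookshelf is against the I-beam's +x side, with their −y faces flush. The x-coordinate of the shared face is 3299 mm.

The I-beam's +x face and the bookshelf's −x face are both at x = 3299 mm.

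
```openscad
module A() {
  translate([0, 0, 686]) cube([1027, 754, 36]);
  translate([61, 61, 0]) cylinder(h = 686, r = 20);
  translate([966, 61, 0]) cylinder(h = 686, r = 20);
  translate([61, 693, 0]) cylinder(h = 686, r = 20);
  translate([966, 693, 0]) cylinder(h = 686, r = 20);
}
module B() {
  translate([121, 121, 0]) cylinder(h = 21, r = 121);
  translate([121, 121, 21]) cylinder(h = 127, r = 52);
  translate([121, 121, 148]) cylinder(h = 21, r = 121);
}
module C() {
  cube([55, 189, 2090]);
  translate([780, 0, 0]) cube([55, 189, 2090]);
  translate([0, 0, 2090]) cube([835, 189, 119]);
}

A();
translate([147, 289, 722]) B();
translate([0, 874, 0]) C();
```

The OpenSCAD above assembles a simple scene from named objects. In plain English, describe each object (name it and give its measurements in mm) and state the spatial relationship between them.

A is a table: top 1027 mm (x) × 754 mm (y), 36 mm thick, upper face at z = 722 mm, on four round legs of 40 mm diameter, each leg's bounding box inset 41 mm from the nearest pair of top edges, running from z = 0 to the bottom of the top.

B is a spool: two coaxial disc flanges of radius 121 mm and thickness 21 mm, joined by a core cylinder of radius 52 mm and height 127 mm. The lower flange rests on z = 0 and the three cylinders share a vertical axis.

C is a rectangular door frame: two vertical jambs of 55×189 mm section, 2090 mm tall, with a clear opening 725 mm wide between their inner faces. A header 119 mm tall and 189 mm deep lies on top of the jambs and spans the full outside width.

The spool is on top of the table. The door frame is on the floor beside the table on its +y side.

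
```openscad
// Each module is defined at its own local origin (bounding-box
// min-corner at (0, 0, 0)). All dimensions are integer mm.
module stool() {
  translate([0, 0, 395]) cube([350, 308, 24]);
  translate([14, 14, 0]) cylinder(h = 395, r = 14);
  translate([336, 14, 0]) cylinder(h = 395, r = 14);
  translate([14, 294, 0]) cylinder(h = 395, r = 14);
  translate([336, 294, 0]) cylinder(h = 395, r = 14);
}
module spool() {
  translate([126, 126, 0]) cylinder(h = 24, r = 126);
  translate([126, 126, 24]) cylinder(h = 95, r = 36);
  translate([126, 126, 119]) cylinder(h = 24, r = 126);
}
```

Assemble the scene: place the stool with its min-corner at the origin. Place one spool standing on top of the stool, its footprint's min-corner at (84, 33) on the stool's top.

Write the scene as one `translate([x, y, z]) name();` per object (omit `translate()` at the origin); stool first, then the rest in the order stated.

stool();
translate([84, 33, 419]) spool();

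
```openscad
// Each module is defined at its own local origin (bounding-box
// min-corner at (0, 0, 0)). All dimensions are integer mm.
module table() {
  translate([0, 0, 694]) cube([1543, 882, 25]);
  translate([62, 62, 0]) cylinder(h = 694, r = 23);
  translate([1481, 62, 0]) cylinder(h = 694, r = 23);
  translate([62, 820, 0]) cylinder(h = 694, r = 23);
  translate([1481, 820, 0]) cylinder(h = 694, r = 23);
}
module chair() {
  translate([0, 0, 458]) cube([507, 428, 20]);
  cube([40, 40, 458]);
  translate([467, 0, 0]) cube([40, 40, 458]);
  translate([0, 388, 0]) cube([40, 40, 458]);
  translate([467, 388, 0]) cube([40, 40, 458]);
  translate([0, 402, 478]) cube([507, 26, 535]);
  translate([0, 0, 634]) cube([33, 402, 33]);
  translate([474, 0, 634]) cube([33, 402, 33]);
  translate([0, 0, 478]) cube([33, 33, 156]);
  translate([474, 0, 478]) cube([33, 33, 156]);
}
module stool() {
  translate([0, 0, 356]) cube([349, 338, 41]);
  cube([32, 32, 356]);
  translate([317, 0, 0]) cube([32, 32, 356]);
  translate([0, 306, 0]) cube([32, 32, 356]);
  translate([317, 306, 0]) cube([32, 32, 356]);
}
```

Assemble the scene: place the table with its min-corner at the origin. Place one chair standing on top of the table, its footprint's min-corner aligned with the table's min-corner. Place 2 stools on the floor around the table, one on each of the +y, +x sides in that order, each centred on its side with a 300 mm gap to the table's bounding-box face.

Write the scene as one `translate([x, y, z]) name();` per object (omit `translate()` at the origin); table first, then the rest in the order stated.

table();
translate([0, 0, 719]) chair();
translate([597, 1182, 0]) stool();
translate([1843, 272, 0]) stool();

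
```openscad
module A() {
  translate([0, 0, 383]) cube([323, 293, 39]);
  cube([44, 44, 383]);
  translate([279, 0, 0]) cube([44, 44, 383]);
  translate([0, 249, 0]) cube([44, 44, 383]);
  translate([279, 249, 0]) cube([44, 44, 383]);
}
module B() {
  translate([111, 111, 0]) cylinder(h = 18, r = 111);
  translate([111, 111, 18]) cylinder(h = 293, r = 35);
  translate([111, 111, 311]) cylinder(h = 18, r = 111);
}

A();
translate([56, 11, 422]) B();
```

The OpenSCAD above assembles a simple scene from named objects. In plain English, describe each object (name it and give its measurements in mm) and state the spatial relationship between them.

A is a four-legged stool. The seat is 323×293 mm, 39 mm thick, top at z = 422 mm. It stands on four square legs, each 44×44 mm in cross-section, from z = 0 to the seat underside, each flush with a corner of the seat.

B is a spool: two coaxial disc flanges of radius 111 mm and thickness 18 mm, joined by a core cylinder of radius 35 mm and height 293 mm. The lower flange rests on z = 0 and the three cylinders share a vertical axis.

The spool is on top of the stool.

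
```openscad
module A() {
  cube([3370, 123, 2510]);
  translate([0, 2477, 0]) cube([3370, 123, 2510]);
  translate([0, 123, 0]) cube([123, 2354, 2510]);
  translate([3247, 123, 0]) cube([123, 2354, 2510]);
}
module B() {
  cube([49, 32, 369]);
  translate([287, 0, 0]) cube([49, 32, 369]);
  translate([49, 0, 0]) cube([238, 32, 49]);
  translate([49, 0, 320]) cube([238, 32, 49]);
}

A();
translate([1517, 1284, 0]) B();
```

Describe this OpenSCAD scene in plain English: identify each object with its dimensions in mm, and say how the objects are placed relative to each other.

A is the wall frame of a small rectangular building: four walls, each 2510 mm tall and 123 mm thick, enclosing a footprint 3370 mm (x) by 2600 mm (y) outside-to-outside, with no floor or roof. The front and back walls (the −y and +y sides) span the full width; the two side walls fit between them.

B is a picture frame with a 238×271 mm rectangular opening (x by z) and a uniform 49 mm border on every side. Frame depth is 32 mm along y. It is built from two vertical stiles running the full outside height and two horizontal rails spanning the gap between the stiles.

The picture frame sits inside the house frame, centred.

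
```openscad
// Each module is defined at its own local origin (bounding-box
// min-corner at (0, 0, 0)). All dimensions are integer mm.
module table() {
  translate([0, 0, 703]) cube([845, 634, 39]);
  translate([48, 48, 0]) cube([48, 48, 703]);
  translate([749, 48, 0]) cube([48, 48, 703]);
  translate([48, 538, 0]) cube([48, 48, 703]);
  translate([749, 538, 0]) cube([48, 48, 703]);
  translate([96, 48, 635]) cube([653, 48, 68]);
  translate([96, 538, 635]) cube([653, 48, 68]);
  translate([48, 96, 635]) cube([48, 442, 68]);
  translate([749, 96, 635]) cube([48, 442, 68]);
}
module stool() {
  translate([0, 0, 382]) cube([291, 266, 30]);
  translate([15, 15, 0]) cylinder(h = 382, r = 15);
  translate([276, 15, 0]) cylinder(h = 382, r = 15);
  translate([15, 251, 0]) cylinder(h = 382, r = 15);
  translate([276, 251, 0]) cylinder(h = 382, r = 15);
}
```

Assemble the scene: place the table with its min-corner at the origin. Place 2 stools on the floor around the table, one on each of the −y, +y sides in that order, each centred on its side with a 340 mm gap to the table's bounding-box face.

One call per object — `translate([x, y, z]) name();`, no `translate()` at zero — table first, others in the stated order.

table();
translate([277, -606, 0]) stool();
translate([277, 974, 0]) stool();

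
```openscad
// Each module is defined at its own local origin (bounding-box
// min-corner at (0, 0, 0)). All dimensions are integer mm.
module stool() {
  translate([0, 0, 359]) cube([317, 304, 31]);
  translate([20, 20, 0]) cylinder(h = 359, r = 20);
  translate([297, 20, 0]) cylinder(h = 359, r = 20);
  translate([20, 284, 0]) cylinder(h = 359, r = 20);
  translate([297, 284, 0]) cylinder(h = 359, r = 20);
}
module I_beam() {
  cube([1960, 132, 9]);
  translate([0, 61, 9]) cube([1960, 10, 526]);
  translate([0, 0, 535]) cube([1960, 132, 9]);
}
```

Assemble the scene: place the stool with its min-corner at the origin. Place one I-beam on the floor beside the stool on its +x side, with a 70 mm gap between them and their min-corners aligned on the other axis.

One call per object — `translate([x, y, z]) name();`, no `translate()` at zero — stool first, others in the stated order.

stool();
translate([387, 0, 0]) I_beam();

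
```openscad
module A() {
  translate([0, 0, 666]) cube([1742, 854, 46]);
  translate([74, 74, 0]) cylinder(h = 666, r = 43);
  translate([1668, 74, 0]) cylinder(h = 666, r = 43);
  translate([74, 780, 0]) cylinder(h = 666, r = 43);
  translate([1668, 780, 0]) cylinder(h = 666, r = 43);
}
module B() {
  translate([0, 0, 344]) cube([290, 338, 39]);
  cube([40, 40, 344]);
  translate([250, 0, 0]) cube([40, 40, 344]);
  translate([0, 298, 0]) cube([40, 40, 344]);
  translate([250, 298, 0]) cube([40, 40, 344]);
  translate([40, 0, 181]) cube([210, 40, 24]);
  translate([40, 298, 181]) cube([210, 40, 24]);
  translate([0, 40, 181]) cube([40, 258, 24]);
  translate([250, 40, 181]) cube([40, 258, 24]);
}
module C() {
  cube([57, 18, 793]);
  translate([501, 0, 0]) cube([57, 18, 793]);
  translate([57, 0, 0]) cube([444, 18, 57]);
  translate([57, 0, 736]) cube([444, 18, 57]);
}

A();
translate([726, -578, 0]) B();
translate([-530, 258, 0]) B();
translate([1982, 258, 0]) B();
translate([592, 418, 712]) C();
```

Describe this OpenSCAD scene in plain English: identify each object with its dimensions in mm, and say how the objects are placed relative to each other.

A is a table with a 1742×854 mm rectangular top, 46 mm thick, top surface at z = 712 mm, supported by four round legs of 86 mm diameter, each leg's bounding box inset 31 mm from the nearest pair of top edges, running from the floor.

B is a simple wooden stool: a rectangular seat 290 mm (x) by 338 mm (y), 39 mm thick, top face at z = 383 mm, on four square legs, each 40×40 mm in cross-section. The legs rest on z = 0, each flush with a corner of the seat. Four stretchers, 40 mm wide and 24 mm tall, connect adjacent legs with their undersides at z = 181 mm, each running between the inner faces of the legs it joins and aligned with the legs' outer faces on the other axis.

C is a picture frame with a 444×679 mm rectangular opening (x by z) and a uniform 57 mm border on every side. Frame depth is 18 mm along y. It is built from two vertical stiles running the full outside height and two horizontal rails spanning the gap between the stiles.

Three stools sit around the table at the −y, −x, +x sides. The picture frame is on top of the table, centred.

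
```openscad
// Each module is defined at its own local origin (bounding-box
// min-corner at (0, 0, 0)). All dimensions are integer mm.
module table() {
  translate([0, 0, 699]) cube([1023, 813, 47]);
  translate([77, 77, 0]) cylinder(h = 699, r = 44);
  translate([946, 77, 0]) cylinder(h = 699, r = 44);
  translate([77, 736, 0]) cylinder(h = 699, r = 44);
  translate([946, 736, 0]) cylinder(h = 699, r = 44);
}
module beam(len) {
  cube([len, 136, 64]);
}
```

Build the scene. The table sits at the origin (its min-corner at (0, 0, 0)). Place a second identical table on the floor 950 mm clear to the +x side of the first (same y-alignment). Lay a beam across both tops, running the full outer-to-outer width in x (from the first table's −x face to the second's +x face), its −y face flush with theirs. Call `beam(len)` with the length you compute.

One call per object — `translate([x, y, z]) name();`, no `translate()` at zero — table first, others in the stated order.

table();
translate([1973, 0, 0]) table();
translate([0, 0, 746]) beam(2996);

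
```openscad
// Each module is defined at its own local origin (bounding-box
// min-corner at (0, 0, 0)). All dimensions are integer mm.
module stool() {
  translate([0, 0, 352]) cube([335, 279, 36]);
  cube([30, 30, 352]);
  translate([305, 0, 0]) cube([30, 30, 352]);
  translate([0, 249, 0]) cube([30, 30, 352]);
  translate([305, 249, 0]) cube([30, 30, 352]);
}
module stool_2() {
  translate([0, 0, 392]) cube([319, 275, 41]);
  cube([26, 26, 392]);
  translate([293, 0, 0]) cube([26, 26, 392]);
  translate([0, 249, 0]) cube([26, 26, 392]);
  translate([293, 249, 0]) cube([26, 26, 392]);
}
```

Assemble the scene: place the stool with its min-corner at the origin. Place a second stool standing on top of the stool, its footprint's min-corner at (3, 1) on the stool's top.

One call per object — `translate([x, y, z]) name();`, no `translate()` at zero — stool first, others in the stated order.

stool();
translate([3, 1, 388]) stool_2();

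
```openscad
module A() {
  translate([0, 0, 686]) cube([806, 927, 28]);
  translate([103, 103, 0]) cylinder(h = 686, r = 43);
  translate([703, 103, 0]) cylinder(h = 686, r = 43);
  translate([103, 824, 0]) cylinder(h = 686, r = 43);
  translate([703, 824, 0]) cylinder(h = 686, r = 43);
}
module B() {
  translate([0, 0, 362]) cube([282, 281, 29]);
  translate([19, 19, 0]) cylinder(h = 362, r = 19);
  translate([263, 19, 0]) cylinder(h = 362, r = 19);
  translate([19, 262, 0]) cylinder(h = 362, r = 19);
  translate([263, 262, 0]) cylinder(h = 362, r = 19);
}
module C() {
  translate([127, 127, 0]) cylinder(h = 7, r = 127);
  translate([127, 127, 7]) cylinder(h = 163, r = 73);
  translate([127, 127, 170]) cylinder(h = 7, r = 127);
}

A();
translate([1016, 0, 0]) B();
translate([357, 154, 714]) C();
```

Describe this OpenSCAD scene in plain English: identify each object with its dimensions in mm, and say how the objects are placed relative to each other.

A is a table: top 806 mm (x) × 927 mm (y), 28 mm thick, upper face at z = 714 mm, on four round legs of 86 mm diameter, each leg's bounding box inset 60 mm from the nearest pair of top edges, running from z = 0 to the bottom of the top.

B is a four-legged stool. The seat is 282×281 mm, 29 mm thick, top at z = 391 mm. It stands on four round legs, each 38 mm in diameter, from z = 0 to the seat underside, each leg's axis is inset half a diameter from the nearest pair of seat edges (so the leg's bounding box is flush with the corner).

C is a spool: two coaxial disc flanges of radius 127 mm and thickness 7 mm, joined by a core cylinder of radius 73 mm and height 163 mm. The lower flange rests on z = 0 and the three cylinders share a vertical axis.

The stool is on the floor beside the table on its +x side. The spool is on top of the table.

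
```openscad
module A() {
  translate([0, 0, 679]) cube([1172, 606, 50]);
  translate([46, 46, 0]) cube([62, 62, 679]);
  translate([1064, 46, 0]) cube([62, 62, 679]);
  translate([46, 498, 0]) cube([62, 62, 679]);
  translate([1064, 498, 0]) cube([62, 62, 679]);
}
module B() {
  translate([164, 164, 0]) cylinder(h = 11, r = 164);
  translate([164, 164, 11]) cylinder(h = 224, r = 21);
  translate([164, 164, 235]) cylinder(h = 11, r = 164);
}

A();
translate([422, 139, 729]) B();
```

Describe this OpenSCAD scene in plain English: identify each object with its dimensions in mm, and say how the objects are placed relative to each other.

A is a rectangular dining table. The top is 1172×606×50 mm with its upper surface at z = 729 mm. It stands on four 62×62 mm square legs, each inset 46 mm from the nearest pair of top edges, running from the floor to the underside of the top.

B is a spool: two coaxial disc flanges of radius 164 mm and thickness 11 mm, joined by a core cylinder of radius 21 mm and height 224 mm. The lower flange rests on z = 0 and the three cylinders share a vertical axis.

The spool is on top of the table, centred.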